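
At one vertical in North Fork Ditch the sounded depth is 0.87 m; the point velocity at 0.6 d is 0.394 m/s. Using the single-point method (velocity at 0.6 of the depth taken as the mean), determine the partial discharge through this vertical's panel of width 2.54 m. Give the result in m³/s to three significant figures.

v̄ = v₀.₆ = 0.394 m/s
q = v̄ × d × w = 0.3940 × 0.87 × 2.54 = 0.8707 m³/s

0.871 m³/s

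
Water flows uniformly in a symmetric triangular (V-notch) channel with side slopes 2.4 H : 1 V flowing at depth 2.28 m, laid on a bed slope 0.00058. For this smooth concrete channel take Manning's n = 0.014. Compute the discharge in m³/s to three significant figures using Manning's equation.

22.2 m³/s

A = z·y² = 2.4×2.28² = 12.48 m²
P = 2y√(1+z²) = 2×2.28×√(1+2.4²) = 11.86 m
R = A/P = 12.48/11.86 = 1.052 m
Q = (1/n)·A·R^(2/3)·S^(1/2) = (1/0.014) × 12.48 × 1.052^(2/3) × 0.00058^(1/2) = 22.20 m³/s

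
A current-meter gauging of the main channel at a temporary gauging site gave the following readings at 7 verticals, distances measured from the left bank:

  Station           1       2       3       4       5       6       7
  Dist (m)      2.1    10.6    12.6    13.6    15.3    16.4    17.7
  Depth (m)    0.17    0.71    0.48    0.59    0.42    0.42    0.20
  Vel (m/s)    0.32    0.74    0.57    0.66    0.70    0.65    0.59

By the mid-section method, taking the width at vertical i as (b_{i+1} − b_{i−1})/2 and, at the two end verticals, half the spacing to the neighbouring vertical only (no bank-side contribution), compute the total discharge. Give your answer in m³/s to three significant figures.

4.74 m³/s

w_1 = (10.6 − 2.1)/2 = 4.25 m; q_1 = 0.32 × 0.17 × 4.25 = 0.2312 m³/s
w_2 = (12.6 − 2.1)/2 = 5.25 m; q_2 = 0.74 × 0.71 × 5.25 = 2.758 m³/s
w_3 = (13.6 − 10.6)/2 = 1.5 m; q_3 = 0.57 × 0.48 × 1.5 = 0.4104 m³/s
w_4 = (15.3 − 12.6)/2 = 1.35 m; q_4 = 0.66 × 0.59 × 1.35 = 0.5257 m³/s
w_5 = (16.4 − 13.6)/2 = 1.4 m; q_5 = 0.70 × 0.42 × 1.4 = 0.4116 m³/s
w_6 = (17.7 − 15.3)/2 = 1.2 m; q_6 = 0.65 × 0.42 × 1.2 = 0.3276 m³/s
w_7 = (17.7 − 16.4)/2 = 0.65 m; q_7 = 0.59 × 0.20 × 0.65 = 0.07670 m³/s
Q = Σ qᵢ = 4.742 m³/s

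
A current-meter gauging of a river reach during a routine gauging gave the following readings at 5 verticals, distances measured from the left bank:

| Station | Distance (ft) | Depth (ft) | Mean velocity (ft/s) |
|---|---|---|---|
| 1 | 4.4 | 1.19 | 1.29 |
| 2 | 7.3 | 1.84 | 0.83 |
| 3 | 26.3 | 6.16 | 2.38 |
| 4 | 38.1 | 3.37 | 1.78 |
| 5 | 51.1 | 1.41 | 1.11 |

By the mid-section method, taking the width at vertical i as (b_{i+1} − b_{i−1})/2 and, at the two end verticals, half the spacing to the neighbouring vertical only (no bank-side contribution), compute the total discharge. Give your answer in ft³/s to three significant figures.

329 ft³/s

w_1 = (7.3 − 4.4)/2 = 1.45 ft; q_1 = 1.29 × 1.19 × 1.45 = 2.226 ft³/s
w_2 = (26.3 − 4.4)/2 = 10.95 ft; q_2 = 0.83 × 1.84 × 10.95 = 16.72 ft³/s
w_3 = (38.1 − 7.3)/2 = 15.4 ft; q_3 = 2.38 × 6.16 × 15.4 = 225.8 ft³/s
w_4 = (51.1 − 26.3)/2 = 12.4 ft; q_4 = 1.78 × 3.37 × 12.4 = 74.38 ft³/s
w_5 = (51.1 − 38.1)/2 = 6.5 ft; q_5 = 1.11 × 1.41 × 6.5 = 10.17 ft³/s
Q = Σ qᵢ = 329.3 ft³/s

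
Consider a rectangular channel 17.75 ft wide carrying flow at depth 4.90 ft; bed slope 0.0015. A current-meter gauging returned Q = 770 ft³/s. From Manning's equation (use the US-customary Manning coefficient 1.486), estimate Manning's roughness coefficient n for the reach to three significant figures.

0.0140

A = b·y = 17.75 × 4.90 = 86.98 ft²
P = b + 2y = 17.75 + 2×4.90 = 27.55 ft
R = A/P = 86.98/27.55 = 3.157 ft
n = (1.486/Q)·A·R^(2/3)·S^(1/2) = (1.486/770) × 86.98 × 2.152 × 0.03873 = 0.01399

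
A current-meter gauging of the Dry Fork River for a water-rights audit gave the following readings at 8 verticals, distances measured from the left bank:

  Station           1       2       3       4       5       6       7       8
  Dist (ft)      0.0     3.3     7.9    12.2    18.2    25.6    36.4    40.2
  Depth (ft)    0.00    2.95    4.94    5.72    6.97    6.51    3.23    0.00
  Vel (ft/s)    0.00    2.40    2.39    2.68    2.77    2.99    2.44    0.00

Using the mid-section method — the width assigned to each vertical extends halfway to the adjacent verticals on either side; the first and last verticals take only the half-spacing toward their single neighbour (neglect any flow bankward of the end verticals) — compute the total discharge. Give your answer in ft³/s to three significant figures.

w_2 = (7.9 − 0.0)/2 = 3.95 ft; q_2 = 2.40 × 2.95 × 3.95 = 27.97 ft³/s
w_3 = (12.2 − 3.3)/2 = 4.45 ft; q_3 = 2.39 × 4.94 × 4.45 = 52.54 ft³/s
w_4 = (18.2 − 7.9)/2 = 5.15 ft; q_4 = 2.68 × 5.72 × 5.15 = 78.95 ft³/s
w_5 = (25.6 − 12.2)/2 = 6.7 ft; q_5 = 2.77 × 6.97 × 6.7 = 129.4 ft³/s
w_6 = (36.4 − 18.2)/2 = 9.1 ft; q_6 = 2.99 × 6.51 × 9.1 = 177.1 ft³/s
w_7 = (40.2 − 25.6)/2 = 7.3 ft; q_7 = 2.44 × 3.23 × 7.3 = 57.53 ft³/s
Stations 1, 8 contribute zero (depth or velocity is 0).
Q = Σ qᵢ = 523.5 ft³/s

523 ft³/s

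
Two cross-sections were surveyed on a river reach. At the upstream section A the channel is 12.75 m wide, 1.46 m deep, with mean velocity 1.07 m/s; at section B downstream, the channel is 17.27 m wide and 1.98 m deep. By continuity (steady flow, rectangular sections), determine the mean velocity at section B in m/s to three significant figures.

0.582 m/s

Q = A₁V₁ = (12.75×1.46) × 1.07 = 19.92 m³/s
A₂ = 17.27 × 1.98 = 34.19 m²
V₂ = Q/A₂ = 19.92/34.19 = 0.5825 m/s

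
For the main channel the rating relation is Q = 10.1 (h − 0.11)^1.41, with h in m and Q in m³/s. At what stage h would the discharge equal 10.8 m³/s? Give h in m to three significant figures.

h − h₀ = (Q/C)^(1/b) = (10.8/10.1)^(1/1.41) = 1.049 m
h = 0.11 + 1.049 = 1.159 m

1.16 m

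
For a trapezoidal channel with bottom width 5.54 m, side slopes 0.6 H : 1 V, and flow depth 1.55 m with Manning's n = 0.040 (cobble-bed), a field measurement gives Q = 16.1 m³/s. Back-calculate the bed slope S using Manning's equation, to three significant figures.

A = (b + z·y)·y = (5.54 + 0.6×1.55)×1.55 = 10.03 m²
P = b + 2y√(1+z²) = 5.54 + 2×1.55×√(1+0.6²) = 9.155 m
R = A/P = 10.03/9.155 = 1.095 m
S = (Q·n / (1·A·R^(2/3)))² = (16.1×0.040 / (1×10.03×1.063))² = 0.003652

0.00365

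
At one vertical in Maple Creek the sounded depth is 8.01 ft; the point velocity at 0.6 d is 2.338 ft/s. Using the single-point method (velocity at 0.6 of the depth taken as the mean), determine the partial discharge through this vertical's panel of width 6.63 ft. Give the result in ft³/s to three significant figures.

124 ft³/s

v̄ = v₀.₆ = 2.338 ft/s
q = v̄ × d × w = 2.338 × 8.01 × 6.63 = 124.2 ft³/s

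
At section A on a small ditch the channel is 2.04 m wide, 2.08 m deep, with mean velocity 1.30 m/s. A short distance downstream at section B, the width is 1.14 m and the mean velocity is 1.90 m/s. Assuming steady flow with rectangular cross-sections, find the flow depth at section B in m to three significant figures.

Q = A₁V₁ = (2.04×2.08) × 1.30 = 5.516 m³/s
d₂ = Q/(b₂ V₂) = 5.516/(1.14×1.90) = 2.547 m

2.55 m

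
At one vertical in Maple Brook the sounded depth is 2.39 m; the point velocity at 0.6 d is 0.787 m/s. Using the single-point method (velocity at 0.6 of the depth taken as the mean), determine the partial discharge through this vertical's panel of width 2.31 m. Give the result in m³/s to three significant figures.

4.34 m³/s

v̄ = v₀.₆ = 0.787 m/s
q = v̄ × d × w = 0.7870 × 2.39 × 2.31 = 4.345 m³/s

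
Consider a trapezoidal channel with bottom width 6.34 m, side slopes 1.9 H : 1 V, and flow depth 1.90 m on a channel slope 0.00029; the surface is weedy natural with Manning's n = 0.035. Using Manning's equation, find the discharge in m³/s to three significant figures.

11.0 m³/s

A = (b + z·y)·y = (6.34 + 1.9×1.90)×1.90 = 18.91 m²
P = b + 2y√(1+z²) = 6.34 + 2×1.90×√(1+1.9²) = 14.50 m
R = A/P = 18.91/14.50 = 1.304 m
Q = (1/n)·A·R^(2/3)·S^(1/2) = (1/0.035) × 18.91 × 1.304^(2/3) × 0.00029^(1/2) = 10.98 m³/s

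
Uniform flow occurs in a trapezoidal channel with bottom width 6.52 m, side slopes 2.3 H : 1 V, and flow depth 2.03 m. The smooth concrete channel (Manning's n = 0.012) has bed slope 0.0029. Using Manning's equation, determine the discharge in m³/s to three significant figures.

125 m³/s

A = (b + z·y)·y = (6.52 + 2.3×2.03)×2.03 = 22.71 m²
P = b + 2y√(1+z²) = 6.52 + 2×2.03×√(1+2.3²) = 16.70 m
R = A/P = 22.71/16.70 = 1.360 m
Q = (1/n)·A·R^(2/3)·S^(1/2) = (1/0.012) × 22.71 × 1.360^(2/3) × 0.0029^(1/2) = 125.1 m³/s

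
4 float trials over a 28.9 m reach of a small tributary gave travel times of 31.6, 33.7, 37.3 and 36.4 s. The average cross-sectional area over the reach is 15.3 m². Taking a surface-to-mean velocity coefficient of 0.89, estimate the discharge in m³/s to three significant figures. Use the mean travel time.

t̄ = (31.6 + 33.7 + 37.3 + 36.4) / 4 = 34.75 s
v_surface = L / t̄ = 28.9 / 34.75 = 0.8317 m/s
v_mean = 0.89 × 0.8317 = 0.7402 m/s
Q = A × v_mean = 15.3 × 0.7402 = 11.32 m³/s

11.3 m³/s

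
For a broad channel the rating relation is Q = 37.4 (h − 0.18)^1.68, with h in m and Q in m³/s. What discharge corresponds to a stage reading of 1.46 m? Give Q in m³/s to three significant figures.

56.6 m³/s

Q = 37.4 × (1.46 − 0.18)^1.68 = 37.4 × 1.28^1.68 = 56.62 m³/s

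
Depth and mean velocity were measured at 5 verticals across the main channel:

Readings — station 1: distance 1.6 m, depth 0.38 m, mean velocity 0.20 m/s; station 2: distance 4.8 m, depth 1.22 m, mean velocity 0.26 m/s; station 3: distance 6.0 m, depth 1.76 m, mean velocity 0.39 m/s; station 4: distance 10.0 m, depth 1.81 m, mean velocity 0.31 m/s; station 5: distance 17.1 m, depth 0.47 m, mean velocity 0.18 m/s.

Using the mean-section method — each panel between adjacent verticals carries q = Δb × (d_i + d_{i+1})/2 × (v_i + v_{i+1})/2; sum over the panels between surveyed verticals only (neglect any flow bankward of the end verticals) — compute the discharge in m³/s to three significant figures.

Panel 1-2: Δb = 3.2 m, d̄ = (0.38+1.22)/2 = 0.8, v̄ = (0.20+0.26)/2 = 0.23 → q = 3.2×0.8×0.23 = 0.5888 m³/s
Panel 2-3: Δb = 1.2 m, d̄ = (1.22+1.76)/2 = 1.49, v̄ = (0.26+0.39)/2 = 0.325 → q = 1.2×1.49×0.325 = 0.5811 m³/s
Panel 3-4: Δb = 4 m, d̄ = (1.76+1.81)/2 = 1.785, v̄ = (0.39+0.31)/2 = 0.35 → q = 4×1.785×0.35 = 2.499 m³/s
Panel 4-5: Δb = 7.1 m, d̄ = (1.81+0.47)/2 = 1.14, v̄ = (0.31+0.18)/2 = 0.245 → q = 7.1×1.14×0.245 = 1.983 m³/s
Q = Σ q = 5.652 m³/s

5.65 m³/s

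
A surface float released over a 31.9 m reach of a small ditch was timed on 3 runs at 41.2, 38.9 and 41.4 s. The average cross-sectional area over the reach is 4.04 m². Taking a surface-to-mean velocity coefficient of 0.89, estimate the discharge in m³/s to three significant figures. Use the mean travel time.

2.83 m³/s

t̄ = (41.2 + 38.9 + 41.4) / 3 = 40.5 s
v_surface = L / t̄ = 31.9 / 40.5 = 0.7877 m/s
v_mean = 0.89 × 0.7877 = 0.7010 m/s
Q = A × v_mean = 4.04 × 0.7010 = 2.832 m³/s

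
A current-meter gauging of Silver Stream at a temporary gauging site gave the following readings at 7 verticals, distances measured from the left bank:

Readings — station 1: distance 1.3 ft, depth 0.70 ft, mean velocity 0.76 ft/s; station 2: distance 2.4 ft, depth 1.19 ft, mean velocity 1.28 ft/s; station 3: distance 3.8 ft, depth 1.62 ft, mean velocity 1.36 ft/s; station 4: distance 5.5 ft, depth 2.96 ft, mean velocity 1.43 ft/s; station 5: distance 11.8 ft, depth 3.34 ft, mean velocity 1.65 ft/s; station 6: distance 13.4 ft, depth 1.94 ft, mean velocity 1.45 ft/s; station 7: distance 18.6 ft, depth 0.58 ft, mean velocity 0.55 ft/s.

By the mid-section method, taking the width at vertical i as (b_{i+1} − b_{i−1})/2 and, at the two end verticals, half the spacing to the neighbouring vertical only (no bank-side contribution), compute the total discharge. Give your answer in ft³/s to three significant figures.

w_1 = (2.4 − 1.3)/2 = 0.55 ft; q_1 = 0.76 × 0.70 × 0.55 = 0.2926 ft³/s
w_2 = (3.8 − 1.3)/2 = 1.25 ft; q_2 = 1.28 × 1.19 × 1.25 = 1.904 ft³/s
w_3 = (5.5 − 2.4)/2 = 1.55 ft; q_3 = 1.36 × 1.62 × 1.55 = 3.415 ft³/s
w_4 = (11.8 − 3.8)/2 = 4 ft; q_4 = 1.43 × 2.96 × 4 = 16.93 ft³/s
w_5 = (13.4 − 5.5)/2 = 3.95 ft; q_5 = 1.65 × 3.34 × 3.95 = 21.77 ft³/s
w_6 = (18.6 − 11.8)/2 = 3.4 ft; q_6 = 1.45 × 1.94 × 3.4 = 9.564 ft³/s
w_7 = (18.6 − 13.4)/2 = 2.6 ft; q_7 = 0.55 × 0.58 × 2.6 = 0.8294 ft³/s
Q = Σ qᵢ = 54.70 ft³/s

54.7 ft³/s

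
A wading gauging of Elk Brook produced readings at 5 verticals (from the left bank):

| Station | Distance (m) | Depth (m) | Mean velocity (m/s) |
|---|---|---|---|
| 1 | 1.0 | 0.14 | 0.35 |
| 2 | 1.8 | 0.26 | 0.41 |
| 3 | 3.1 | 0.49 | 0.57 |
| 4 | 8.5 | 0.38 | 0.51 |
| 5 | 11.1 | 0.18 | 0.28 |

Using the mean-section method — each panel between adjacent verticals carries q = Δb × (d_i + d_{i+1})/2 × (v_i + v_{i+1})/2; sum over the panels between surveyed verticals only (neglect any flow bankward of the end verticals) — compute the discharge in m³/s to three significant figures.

1.86 m³/s

Panel 1-2: Δb = 0.8 m, d̄ = (0.14+0.26)/2 = 0.2, v̄ = (0.35+0.41)/2 = 0.38 → q = 0.8×0.2×0.38 = 0.06080 m³/s
Panel 2-3: Δb = 1.3 m, d̄ = (0.26+0.49)/2 = 0.375, v̄ = (0.41+0.57)/2 = 0.49 → q = 1.3×0.375×0.49 = 0.2389 m³/s
Panel 3-4: Δb = 5.4 m, d̄ = (0.49+0.38)/2 = 0.435, v̄ = (0.57+0.51)/2 = 0.54 → q = 5.4×0.435×0.54 = 1.268 m³/s
Panel 4-5: Δb = 2.6 m, d̄ = (0.38+0.18)/2 = 0.28, v̄ = (0.51+0.28)/2 = 0.395 → q = 2.6×0.28×0.395 = 0.2876 m³/s
Q = Σ q = 1.856 m³/s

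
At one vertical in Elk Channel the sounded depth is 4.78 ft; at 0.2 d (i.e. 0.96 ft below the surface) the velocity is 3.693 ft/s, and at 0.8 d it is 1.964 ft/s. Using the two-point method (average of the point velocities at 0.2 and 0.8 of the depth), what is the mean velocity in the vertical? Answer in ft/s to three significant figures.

v̄ = (3.693 + 1.964) / 2 = 2.829 ft/s

2.83 ft/s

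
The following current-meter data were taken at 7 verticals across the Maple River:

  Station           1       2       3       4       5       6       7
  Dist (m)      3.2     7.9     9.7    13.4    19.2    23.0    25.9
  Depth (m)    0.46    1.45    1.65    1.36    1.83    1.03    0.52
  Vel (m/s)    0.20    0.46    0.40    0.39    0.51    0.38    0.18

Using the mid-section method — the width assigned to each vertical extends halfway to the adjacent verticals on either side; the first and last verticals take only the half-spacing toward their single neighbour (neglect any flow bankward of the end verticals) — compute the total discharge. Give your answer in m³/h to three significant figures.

45500 m³/h

w_1 = (7.9 − 3.2)/2 = 2.35 m; q_1 = 0.20 × 0.46 × 2.35 = 0.2162 m³/s
w_2 = (9.7 − 3.2)/2 = 3.25 m; q_2 = 0.46 × 1.45 × 3.25 = 2.168 m³/s
w_3 = (13.4 − 7.9)/2 = 2.75 m; q_3 = 0.40 × 1.65 × 2.75 = 1.815 m³/s
w_4 = (19.2 − 9.7)/2 = 4.75 m; q_4 = 0.39 × 1.36 × 4.75 = 2.519 m³/s
w_5 = (23.0 − 13.4)/2 = 4.8 m; q_5 = 0.51 × 1.83 × 4.8 = 4.480 m³/s
w_6 = (25.9 − 19.2)/2 = 3.35 m; q_6 = 0.38 × 1.03 × 3.35 = 1.311 m³/s
w_7 = (25.9 − 23.0)/2 = 1.45 m; q_7 = 0.18 × 0.52 × 1.45 = 0.1357 m³/s
Q = Σ qᵢ = 12.65 m³/s
= 12.65 × 3600 = 45520 m³/h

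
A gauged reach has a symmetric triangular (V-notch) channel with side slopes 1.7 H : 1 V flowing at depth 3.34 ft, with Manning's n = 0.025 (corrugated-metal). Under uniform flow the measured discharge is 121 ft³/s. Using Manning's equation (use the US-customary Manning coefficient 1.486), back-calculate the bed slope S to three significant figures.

0.00709

A = z·y² = 1.7×3.34² = 18.96 ft²
P = 2y√(1+z²) = 2×3.34×√(1+1.7²) = 13.18 ft
R = A/P = 18.96/13.18 = 1.439 ft
S = (Q·n / (1.486·A·R^(2/3)))² = (121×0.025 / (1.486×18.96×1.275))² = 0.007089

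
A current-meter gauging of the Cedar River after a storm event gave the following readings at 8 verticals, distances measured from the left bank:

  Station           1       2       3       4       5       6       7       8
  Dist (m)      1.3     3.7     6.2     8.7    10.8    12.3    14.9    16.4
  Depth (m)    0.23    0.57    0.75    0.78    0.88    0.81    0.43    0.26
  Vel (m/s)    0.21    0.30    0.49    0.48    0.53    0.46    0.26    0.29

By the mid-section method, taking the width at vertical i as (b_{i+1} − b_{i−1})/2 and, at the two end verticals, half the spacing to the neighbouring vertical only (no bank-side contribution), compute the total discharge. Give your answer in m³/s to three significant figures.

w_1 = (3.7 − 1.3)/2 = 1.2 m; q_1 = 0.21 × 0.23 × 1.2 = 0.05796 m³/s
w_2 = (6.2 − 1.3)/2 = 2.45 m; q_2 = 0.30 × 0.57 × 2.45 = 0.4190 m³/s
w_3 = (8.7 − 3.7)/2 = 2.5 m; q_3 = 0.49 × 0.75 × 2.5 = 0.9188 m³/s
w_4 = (10.8 − 6.2)/2 = 2.3 m; q_4 = 0.48 × 0.78 × 2.3 = 0.8611 m³/s
w_5 = (12.3 − 8.7)/2 = 1.8 m; q_5 = 0.53 × 0.88 × 1.8 = 0.8395 m³/s
w_6 = (14.9 − 10.8)/2 = 2.05 m; q_6 = 0.46 × 0.81 × 2.05 = 0.7638 m³/s
w_7 = (16.4 − 12.3)/2 = 2.05 m; q_7 = 0.26 × 0.43 × 2.05 = 0.2292 m³/s
w_8 = (16.4 − 14.9)/2 = 0.75 m; q_8 = 0.29 × 0.26 × 0.75 = 0.05655 m³/s
Q = Σ qᵢ = 4.146 m³/s

4.15 m³/s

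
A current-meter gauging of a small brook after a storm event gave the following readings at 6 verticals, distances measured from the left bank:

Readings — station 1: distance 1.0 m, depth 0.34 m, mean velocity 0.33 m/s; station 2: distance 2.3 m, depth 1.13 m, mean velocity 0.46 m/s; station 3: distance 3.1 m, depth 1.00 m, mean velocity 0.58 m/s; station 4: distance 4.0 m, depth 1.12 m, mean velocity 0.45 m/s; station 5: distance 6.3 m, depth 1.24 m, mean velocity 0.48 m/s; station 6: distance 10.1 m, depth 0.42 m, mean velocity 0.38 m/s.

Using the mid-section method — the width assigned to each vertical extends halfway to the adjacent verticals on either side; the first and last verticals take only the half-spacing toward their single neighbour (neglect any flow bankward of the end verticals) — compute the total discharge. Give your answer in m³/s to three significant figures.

4.04 m³/s

w_1 = (2.3 − 1.0)/2 = 0.65 m; q_1 = 0.33 × 0.34 × 0.65 = 0.07293 m³/s
w_2 = (3.1 − 1.0)/2 = 1.05 m; q_2 = 0.46 × 1.13 × 1.05 = 0.5458 m³/s
w_3 = (4.0 − 2.3)/2 = 0.85 m; q_3 = 0.58 × 1.00 × 0.85 = 0.4930 m³/s
w_4 = (6.3 − 3.1)/2 = 1.6 m; q_4 = 0.45 × 1.12 × 1.6 = 0.8064 m³/s
w_5 = (10.1 − 4.0)/2 = 3.05 m; q_5 = 0.48 × 1.24 × 3.05 = 1.815 m³/s
w_6 = (10.1 − 6.3)/2 = 1.9 m; q_6 = 0.38 × 0.42 × 1.9 = 0.3032 m³/s
Q = Σ qᵢ = 4.037 m³/s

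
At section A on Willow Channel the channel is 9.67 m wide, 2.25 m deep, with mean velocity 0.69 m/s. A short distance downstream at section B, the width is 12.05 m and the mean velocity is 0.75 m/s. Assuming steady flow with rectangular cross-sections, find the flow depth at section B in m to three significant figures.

1.66 m

Q = A₁V₁ = (9.67×2.25) × 0.69 = 15.01 m³/s
d₂ = Q/(b₂ V₂) = 15.01/(12.05×0.75) = 1.661 m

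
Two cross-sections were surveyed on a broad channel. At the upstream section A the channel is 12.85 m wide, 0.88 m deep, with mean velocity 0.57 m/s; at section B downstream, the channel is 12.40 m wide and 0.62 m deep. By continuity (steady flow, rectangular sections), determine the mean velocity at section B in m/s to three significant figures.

Q = A₁V₁ = (12.85×0.88) × 0.57 = 6.446 m³/s
A₂ = 12.40 × 0.62 = 7.688 m²
V₂ = Q/A₂ = 6.446/7.688 = 0.8384 m/s

0.838 m/s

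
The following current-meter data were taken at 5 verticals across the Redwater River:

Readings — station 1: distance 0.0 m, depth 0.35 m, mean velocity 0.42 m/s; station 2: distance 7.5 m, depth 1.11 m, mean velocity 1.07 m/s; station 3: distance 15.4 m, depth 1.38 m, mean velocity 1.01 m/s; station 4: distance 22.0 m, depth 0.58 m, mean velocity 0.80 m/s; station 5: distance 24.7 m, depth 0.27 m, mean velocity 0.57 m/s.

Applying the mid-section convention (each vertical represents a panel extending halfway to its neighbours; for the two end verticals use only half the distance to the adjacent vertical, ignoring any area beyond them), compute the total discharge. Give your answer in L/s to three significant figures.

22200 L/s

w_1 = (7.5 − 0.0)/2 = 3.75 m; q_1 = 0.42 × 0.35 × 3.75 = 0.5513 m³/s
w_2 = (15.4 − 0.0)/2 = 7.7 m; q_2 = 1.07 × 1.11 × 7.7 = 9.145 m³/s
w_3 = (22.0 − 7.5)/2 = 7.25 m; q_3 = 1.01 × 1.38 × 7.25 = 10.11 m³/s
w_4 = (24.7 − 15.4)/2 = 4.65 m; q_4 = 0.80 × 0.58 × 4.65 = 2.158 m³/s
w_5 = (24.7 − 22.0)/2 = 1.35 m; q_5 = 0.57 × 0.27 × 1.35 = 0.2078 m³/s
Q = Σ qᵢ = 22.17 m³/s
= 22.17 × 1000 = 22170 L/s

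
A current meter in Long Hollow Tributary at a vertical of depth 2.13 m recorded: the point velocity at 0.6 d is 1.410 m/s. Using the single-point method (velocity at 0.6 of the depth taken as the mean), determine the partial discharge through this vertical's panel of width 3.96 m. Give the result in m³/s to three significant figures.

v̄ = v₀.₆ = 1.410 m/s
q = v̄ × d × w = 1.410 × 2.13 × 3.96 = 11.89 m³/s

11.9 m³/s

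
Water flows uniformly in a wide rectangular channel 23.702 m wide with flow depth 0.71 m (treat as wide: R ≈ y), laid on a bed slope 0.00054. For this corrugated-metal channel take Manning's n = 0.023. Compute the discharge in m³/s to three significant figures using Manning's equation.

A = b·y = 23.702 × 0.71 = 16.83 m²
Wide channel: R ≈ y = 0.71 m
Q = (1/n)·A·R^(2/3)·S^(1/2) = (1/0.023) × 16.83 × 0.7100^(2/3) × 0.00054^(1/2) = 13.53 m³/s

13.5 m³/s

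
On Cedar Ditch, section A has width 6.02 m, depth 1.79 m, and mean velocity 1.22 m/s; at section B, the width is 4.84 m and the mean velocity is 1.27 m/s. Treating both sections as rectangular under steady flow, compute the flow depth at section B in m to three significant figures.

2.14 m

Q = A₁V₁ = (6.02×1.79) × 1.22 = 13.15 m³/s
d₂ = Q/(b₂ V₂) = 13.15/(4.84×1.27) = 2.139 m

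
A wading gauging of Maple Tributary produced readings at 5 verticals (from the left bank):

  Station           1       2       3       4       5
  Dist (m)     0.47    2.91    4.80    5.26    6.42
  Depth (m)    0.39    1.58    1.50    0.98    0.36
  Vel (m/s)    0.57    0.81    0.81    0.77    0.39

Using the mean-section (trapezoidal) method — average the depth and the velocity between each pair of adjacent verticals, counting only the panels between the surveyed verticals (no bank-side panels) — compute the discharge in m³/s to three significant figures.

Panel 1-2: Δb = 2.44 m, d̄ = (0.39+1.58)/2 = 0.985, v̄ = (0.57+0.81)/2 = 0.69 → q = 2.44×0.985×0.69 = 1.658 m³/s
Panel 2-3: Δb = 1.89 m, d̄ = (1.58+1.50)/2 = 1.54, v̄ = (0.81+0.81)/2 = 0.81 → q = 1.89×1.54×0.81 = 2.358 m³/s
Panel 3-4: Δb = 0.46 m, d̄ = (1.50+0.98)/2 = 1.24, v̄ = (0.81+0.77)/2 = 0.79 → q = 0.46×1.24×0.79 = 0.4506 m³/s
Panel 4-5: Δb = 1.16 m, d̄ = (0.98+0.36)/2 = 0.67, v̄ = (0.77+0.39)/2 = 0.58 → q = 1.16×0.67×0.58 = 0.4508 m³/s
Q = Σ q = 4.917 m³/s

4.92 m³/s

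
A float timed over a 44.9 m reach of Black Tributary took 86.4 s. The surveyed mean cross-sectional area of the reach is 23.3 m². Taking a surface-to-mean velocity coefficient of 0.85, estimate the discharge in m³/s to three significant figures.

10.3 m³/s

v_surface = L / t̄ = 44.9 / 86.4 = 0.5197 m/s
v_mean = 0.85 × 0.5197 = 0.4417 m/s
Q = A × v_mean = 23.3 × 0.4417 = 10.29 m³/s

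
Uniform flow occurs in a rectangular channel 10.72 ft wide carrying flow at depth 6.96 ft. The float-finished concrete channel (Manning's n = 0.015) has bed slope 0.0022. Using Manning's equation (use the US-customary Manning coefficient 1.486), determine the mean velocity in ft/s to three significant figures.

A = b·y = 10.72 × 6.96 = 74.61 ft²
P = b + 2y = 10.72 + 2×6.96 = 24.64 ft
R = A/P = 74.61/24.64 = 3.028 ft
Q = (1.486/n)·A·R^(2/3)·S^(1/2) = (1.486/0.015) × 74.61 × 3.028^(2/3) × 0.0022^(1/2) = 725.6 ft³/s
V = Q/A = 725.6/74.61 = 9.726 ft/s

9.73 ft/s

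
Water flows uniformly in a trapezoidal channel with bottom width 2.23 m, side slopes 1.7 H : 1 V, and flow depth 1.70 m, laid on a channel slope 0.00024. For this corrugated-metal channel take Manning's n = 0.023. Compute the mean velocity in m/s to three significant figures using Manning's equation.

A = (b + z·y)·y = (2.23 + 1.7×1.70)×1.70 = 8.704 m²
P = b + 2y√(1+z²) = 2.23 + 2×1.70×√(1+1.7²) = 8.936 m
R = A/P = 8.704/8.936 = 0.9741 m
Q = (1/n)·A·R^(2/3)·S^(1/2) = (1/0.023) × 8.704 × 0.9741^(2/3) × 0.00024^(1/2) = 5.761 m³/s
V = Q/A = 5.761/8.704 = 0.6619 m/s

0.662 m/s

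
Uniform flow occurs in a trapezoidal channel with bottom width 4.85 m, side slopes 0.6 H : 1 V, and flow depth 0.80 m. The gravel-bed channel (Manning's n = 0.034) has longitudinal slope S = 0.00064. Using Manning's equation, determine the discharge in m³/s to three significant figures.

A = (b + z·y)·y = (4.85 + 0.6×0.80)×0.80 = 4.264 m²
P = b + 2y√(1+z²) = 4.85 + 2×0.80×√(1+0.6²) = 6.716 m
R = A/P = 4.264/6.716 = 0.6349 m
Q = (1/n)·A·R^(2/3)·S^(1/2) = (1/0.034) × 4.264 × 0.6349^(2/3) × 0.00064^(1/2) = 2.344 m³/s

2.34 m³/s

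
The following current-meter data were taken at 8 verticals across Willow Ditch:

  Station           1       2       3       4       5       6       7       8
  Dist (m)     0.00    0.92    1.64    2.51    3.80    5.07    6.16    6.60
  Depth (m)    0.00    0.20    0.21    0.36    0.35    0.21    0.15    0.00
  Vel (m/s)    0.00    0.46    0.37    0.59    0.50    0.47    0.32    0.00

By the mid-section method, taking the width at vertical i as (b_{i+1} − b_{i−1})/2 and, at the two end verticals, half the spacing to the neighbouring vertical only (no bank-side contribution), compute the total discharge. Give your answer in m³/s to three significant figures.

w_2 = (1.64 − 0.00)/2 = 0.82 m; q_2 = 0.46 × 0.20 × 0.82 = 0.07544 m³/s
w_3 = (2.51 − 0.92)/2 = 0.795 m; q_3 = 0.37 × 0.21 × 0.795 = 0.06177 m³/s
w_4 = (3.80 − 1.64)/2 = 1.08 m; q_4 = 0.59 × 0.36 × 1.08 = 0.2294 m³/s
w_5 = (5.07 − 2.51)/2 = 1.28 m; q_5 = 0.50 × 0.35 × 1.28 = 0.2240 m³/s
w_6 = (6.16 − 3.80)/2 = 1.18 m; q_6 = 0.47 × 0.21 × 1.18 = 0.1165 m³/s
w_7 = (6.60 − 5.07)/2 = 0.765 m; q_7 = 0.32 × 0.15 × 0.765 = 0.03672 m³/s
Stations 1, 8 contribute zero (depth or velocity is 0).
Q = Σ qᵢ = 0.7438 m³/s

0.744 m³/s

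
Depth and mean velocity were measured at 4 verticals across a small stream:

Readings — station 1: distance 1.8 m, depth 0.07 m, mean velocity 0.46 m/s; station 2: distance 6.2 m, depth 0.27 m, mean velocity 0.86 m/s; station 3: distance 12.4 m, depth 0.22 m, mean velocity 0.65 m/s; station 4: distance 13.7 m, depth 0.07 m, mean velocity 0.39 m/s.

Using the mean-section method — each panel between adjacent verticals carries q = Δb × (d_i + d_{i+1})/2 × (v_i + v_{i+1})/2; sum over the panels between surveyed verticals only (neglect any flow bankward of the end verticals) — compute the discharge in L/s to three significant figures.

1740 L/s

Panel 1-2: Δb = 4.4 m, d̄ = (0.07+0.27)/2 = 0.17, v̄ = (0.46+0.86)/2 = 0.66 → q = 4.4×0.17×0.66 = 0.4937 m³/s
Panel 2-3: Δb = 6.2 m, d̄ = (0.27+0.22)/2 = 0.245, v̄ = (0.86+0.65)/2 = 0.755 → q = 6.2×0.245×0.755 = 1.147 m³/s
Panel 3-4: Δb = 1.3 m, d̄ = (0.22+0.07)/2 = 0.145, v̄ = (0.65+0.39)/2 = 0.52 → q = 1.3×0.145×0.52 = 0.09802 m³/s
Q = Σ q = 1.739 m³/s
= 1.739 × 1000 = 1739 L/s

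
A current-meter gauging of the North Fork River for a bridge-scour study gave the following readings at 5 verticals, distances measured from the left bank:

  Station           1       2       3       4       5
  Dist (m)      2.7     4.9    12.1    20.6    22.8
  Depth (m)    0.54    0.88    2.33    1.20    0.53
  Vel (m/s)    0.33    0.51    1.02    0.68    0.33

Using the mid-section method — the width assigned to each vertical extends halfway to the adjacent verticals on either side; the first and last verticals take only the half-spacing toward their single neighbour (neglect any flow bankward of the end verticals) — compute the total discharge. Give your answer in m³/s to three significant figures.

25.5 m³/s

w_1 = (4.9 − 2.7)/2 = 1.1 m; q_1 = 0.33 × 0.54 × 1.1 = 0.1960 m³/s
w_2 = (12.1 − 2.7)/2 = 4.7 m; q_2 = 0.51 × 0.88 × 4.7 = 2.109 m³/s
w_3 = (20.6 − 4.9)/2 = 7.85 m; q_3 = 1.02 × 2.33 × 7.85 = 18.66 m³/s
w_4 = (22.8 − 12.1)/2 = 5.35 m; q_4 = 0.68 × 1.20 × 5.35 = 4.366 m³/s
w_5 = (22.8 − 20.6)/2 = 1.1 m; q_5 = 0.33 × 0.53 × 1.1 = 0.1924 m³/s
Q = Σ qᵢ = 25.52 m³/s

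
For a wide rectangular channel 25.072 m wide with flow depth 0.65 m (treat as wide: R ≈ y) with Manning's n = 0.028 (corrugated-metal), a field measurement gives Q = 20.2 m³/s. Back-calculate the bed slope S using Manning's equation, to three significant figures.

A = b·y = 25.072 × 0.65 = 16.30 m²
Wide channel: R ≈ y = 0.65 m
S = (Q·n / (1·A·R^(2/3)))² = (20.2×0.028 / (1×16.30×0.7504))² = 0.002139

0.00214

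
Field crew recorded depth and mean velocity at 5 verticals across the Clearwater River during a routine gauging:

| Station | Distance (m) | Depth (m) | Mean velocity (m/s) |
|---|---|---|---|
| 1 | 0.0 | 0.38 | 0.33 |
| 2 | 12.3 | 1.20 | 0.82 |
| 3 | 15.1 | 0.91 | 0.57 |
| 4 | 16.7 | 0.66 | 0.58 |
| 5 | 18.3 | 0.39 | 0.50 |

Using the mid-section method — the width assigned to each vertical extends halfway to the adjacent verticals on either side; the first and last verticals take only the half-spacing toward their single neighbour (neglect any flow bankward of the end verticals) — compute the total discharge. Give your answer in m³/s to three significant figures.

10.1 m³/s

w_1 = (12.3 − 0.0)/2 = 6.15 m; q_1 = 0.33 × 0.38 × 6.15 = 0.7712 m³/s
w_2 = (15.1 − 0.0)/2 = 7.55 m; q_2 = 0.82 × 1.20 × 7.55 = 7.429 m³/s
w_3 = (16.7 − 12.3)/2 = 2.2 m; q_3 = 0.57 × 0.91 × 2.2 = 1.141 m³/s
w_4 = (18.3 − 15.1)/2 = 1.6 m; q_4 = 0.58 × 0.66 × 1.6 = 0.6125 m³/s
w_5 = (18.3 − 16.7)/2 = 0.8 m; q_5 = 0.50 × 0.39 × 0.8 = 0.1560 m³/s
Q = Σ qᵢ = 10.11 m³/s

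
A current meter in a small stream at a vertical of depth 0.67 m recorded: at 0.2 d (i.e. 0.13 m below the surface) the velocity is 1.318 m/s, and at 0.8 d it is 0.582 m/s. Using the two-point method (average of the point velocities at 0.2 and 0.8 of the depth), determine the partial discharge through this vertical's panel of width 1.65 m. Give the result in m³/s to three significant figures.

v̄ = (1.318 + 0.582) / 2 = 0.9500 m/s
q = v̄ × d × w = 0.9500 × 0.67 × 1.65 = 1.050 m³/s

1.05 m³/s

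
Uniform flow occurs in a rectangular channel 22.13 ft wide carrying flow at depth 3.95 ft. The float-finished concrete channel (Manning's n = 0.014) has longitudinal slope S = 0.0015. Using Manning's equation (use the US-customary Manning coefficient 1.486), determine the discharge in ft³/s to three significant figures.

A = b·y = 22.13 × 3.95 = 87.41 ft²
P = b + 2y = 22.13 + 2×3.95 = 30.03 ft
R = A/P = 87.41/30.03 = 2.911 ft
Q = (1.486/n)·A·R^(2/3)·S^(1/2) = (1.486/0.014) × 87.41 × 2.911^(2/3) × 0.0015^(1/2) = 732.6 ft³/s

733 ft³/s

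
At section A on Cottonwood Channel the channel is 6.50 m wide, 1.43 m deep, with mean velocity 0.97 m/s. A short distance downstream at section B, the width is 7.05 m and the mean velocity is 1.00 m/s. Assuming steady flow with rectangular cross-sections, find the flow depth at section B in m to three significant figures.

Q = A₁V₁ = (6.50×1.43) × 0.97 = 9.016 m³/s
d₂ = Q/(b₂ V₂) = 9.016/(7.05×1.00) = 1.279 m

1.28 m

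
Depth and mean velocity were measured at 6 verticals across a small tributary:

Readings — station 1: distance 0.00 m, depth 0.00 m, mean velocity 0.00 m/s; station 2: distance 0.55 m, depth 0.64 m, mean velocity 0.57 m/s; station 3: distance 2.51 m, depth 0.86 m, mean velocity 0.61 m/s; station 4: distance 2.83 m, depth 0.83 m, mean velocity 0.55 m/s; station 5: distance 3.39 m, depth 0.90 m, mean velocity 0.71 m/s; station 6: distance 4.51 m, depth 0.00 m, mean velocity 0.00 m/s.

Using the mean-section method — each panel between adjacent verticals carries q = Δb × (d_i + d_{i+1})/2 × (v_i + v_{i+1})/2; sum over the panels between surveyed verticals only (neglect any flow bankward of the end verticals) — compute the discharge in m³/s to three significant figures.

1.56 m³/s

Panel 1-2: Δb = 0.55 m, d̄ = (0.00+0.64)/2 = 0.32, v̄ = (0.00+0.57)/2 = 0.285 → q = 0.55×0.32×0.285 = 0.05016 m³/s
Panel 2-3: Δb = 1.96 m, d̄ = (0.64+0.86)/2 = 0.75, v̄ = (0.57+0.61)/2 = 0.59 → q = 1.96×0.75×0.59 = 0.8673 m³/s
Panel 3-4: Δb = 0.32 m, d̄ = (0.86+0.83)/2 = 0.845, v̄ = (0.61+0.55)/2 = 0.58 → q = 0.32×0.845×0.58 = 0.1568 m³/s
Panel 4-5: Δb = 0.56 m, d̄ = (0.83+0.90)/2 = 0.865, v̄ = (0.55+0.71)/2 = 0.63 → q = 0.56×0.865×0.63 = 0.3052 m³/s
Panel 5-6: Δb = 1.12 m, d̄ = (0.90+0.00)/2 = 0.45, v̄ = (0.71+0.00)/2 = 0.355 → q = 1.12×0.45×0.355 = 0.1789 m³/s
Q = Σ q = 1.558 m³/s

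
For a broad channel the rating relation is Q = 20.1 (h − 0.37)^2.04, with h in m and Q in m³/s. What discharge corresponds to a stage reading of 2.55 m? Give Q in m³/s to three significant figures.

98.5 m³/s

Q = 20.1 × (2.55 − 0.37)^2.04 = 20.1 × 2.18^2.04 = 98.55 m³/s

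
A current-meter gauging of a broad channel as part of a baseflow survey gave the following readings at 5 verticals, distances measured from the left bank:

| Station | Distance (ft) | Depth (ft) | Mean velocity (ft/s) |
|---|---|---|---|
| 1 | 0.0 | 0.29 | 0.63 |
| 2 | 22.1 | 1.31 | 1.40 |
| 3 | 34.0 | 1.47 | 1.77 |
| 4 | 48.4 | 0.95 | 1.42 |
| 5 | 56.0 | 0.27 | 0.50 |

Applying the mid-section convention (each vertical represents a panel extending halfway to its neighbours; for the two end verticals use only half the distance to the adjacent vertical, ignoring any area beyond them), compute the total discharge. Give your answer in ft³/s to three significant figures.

82.8 ft³/s

w_1 = (22.1 − 0.0)/2 = 11.05 ft; q_1 = 0.63 × 0.29 × 11.05 = 2.019 ft³/s
w_2 = (34.0 − 0.0)/2 = 17 ft; q_2 = 1.40 × 1.31 × 17 = 31.18 ft³/s
w_3 = (48.4 − 22.1)/2 = 13.15 ft; q_3 = 1.77 × 1.47 × 13.15 = 34.21 ft³/s
w_4 = (56.0 − 34.0)/2 = 11 ft; q_4 = 1.42 × 0.95 × 11 = 14.84 ft³/s
w_5 = (56.0 − 48.4)/2 = 3.8 ft; q_5 = 0.50 × 0.27 × 3.8 = 0.5130 ft³/s
Q = Σ qᵢ = 82.76 ft³/s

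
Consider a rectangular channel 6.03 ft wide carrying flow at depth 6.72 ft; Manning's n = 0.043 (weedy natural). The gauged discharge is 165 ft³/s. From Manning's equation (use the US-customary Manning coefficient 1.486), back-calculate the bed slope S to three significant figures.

0.00522

A = b·y = 6.03 × 6.72 = 40.52 ft²
P = b + 2y = 6.03 + 2×6.72 = 19.47 ft
R = A/P = 40.52/19.47 = 2.081 ft
S = (Q·n / (1.486·A·R^(2/3)))² = (165×0.043 / (1.486×40.52×1.630))² = 0.005225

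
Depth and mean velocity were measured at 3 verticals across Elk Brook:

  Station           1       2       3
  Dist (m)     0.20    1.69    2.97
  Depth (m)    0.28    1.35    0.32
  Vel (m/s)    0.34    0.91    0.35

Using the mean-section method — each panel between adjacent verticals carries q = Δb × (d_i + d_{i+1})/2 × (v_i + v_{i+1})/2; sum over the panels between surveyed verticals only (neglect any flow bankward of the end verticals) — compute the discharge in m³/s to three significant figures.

1.43 m³/s

Panel 1-2: Δb = 1.49 m, d̄ = (0.28+1.35)/2 = 0.815, v̄ = (0.34+0.91)/2 = 0.625 → q = 1.49×0.815×0.625 = 0.7590 m³/s
Panel 2-3: Δb = 1.28 m, d̄ = (1.35+0.32)/2 = 0.835, v̄ = (0.91+0.35)/2 = 0.63 → q = 1.28×0.835×0.63 = 0.6733 m³/s
Q = Σ q = 1.432 m³/s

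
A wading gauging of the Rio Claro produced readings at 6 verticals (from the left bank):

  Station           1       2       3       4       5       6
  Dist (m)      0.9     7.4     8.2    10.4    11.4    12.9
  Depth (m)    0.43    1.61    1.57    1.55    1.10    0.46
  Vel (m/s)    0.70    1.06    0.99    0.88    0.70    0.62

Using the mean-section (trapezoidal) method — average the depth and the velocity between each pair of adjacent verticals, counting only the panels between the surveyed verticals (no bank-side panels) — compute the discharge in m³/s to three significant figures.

12.2 m³/s

Panel 1-2: Δb = 6.5 m, d̄ = (0.43+1.61)/2 = 1.02, v̄ = (0.70+1.06)/2 = 0.88 → q = 6.5×1.02×0.88 = 5.834 m³/s
Panel 2-3: Δb = 0.8 m, d̄ = (1.61+1.57)/2 = 1.59, v̄ = (1.06+0.99)/2 = 1.025 → q = 0.8×1.59×1.025 = 1.304 m³/s
Panel 3-4: Δb = 2.2 m, d̄ = (1.57+1.55)/2 = 1.56, v̄ = (0.99+0.88)/2 = 0.935 → q = 2.2×1.56×0.935 = 3.209 m³/s
Panel 4-5: Δb = 1 m, d̄ = (1.55+1.10)/2 = 1.325, v̄ = (0.88+0.70)/2 = 0.79 → q = 1×1.325×0.79 = 1.047 m³/s
Panel 5-6: Δb = 1.5 m, d̄ = (1.10+0.46)/2 = 0.78, v̄ = (0.70+0.62)/2 = 0.66 → q = 1.5×0.78×0.66 = 0.7722 m³/s
Q = Σ q = 12.17 m³/s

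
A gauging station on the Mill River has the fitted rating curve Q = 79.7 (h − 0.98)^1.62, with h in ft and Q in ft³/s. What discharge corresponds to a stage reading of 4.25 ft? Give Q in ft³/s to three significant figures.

Q = 79.7 × (4.25 − 0.98)^1.62 = 79.7 × 3.27^1.62 = 543.3 ft³/s

543 ft³/s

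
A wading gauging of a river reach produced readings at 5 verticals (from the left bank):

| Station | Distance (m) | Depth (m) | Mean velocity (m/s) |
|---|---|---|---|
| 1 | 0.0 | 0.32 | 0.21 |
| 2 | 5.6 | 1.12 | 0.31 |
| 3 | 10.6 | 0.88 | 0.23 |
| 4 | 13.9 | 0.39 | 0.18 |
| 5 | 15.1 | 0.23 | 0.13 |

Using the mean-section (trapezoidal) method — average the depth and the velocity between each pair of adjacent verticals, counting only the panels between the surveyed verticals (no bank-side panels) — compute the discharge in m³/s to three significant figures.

Panel 1-2: Δb = 5.6 m, d̄ = (0.32+1.12)/2 = 0.72, v̄ = (0.21+0.31)/2 = 0.26 → q = 5.6×0.72×0.26 = 1.048 m³/s
Panel 2-3: Δb = 5 m, d̄ = (1.12+0.88)/2 = 1, v̄ = (0.31+0.23)/2 = 0.27 → q = 5×1×0.27 = 1.350 m³/s
Panel 3-4: Δb = 3.3 m, d̄ = (0.88+0.39)/2 = 0.635, v̄ = (0.23+0.18)/2 = 0.205 → q = 3.3×0.635×0.205 = 0.4296 m³/s
Panel 4-5: Δb = 1.2 m, d̄ = (0.39+0.23)/2 = 0.31, v̄ = (0.18+0.13)/2 = 0.155 → q = 1.2×0.31×0.155 = 0.05766 m³/s
Q = Σ q = 2.886 m³/s

2.89 m³/s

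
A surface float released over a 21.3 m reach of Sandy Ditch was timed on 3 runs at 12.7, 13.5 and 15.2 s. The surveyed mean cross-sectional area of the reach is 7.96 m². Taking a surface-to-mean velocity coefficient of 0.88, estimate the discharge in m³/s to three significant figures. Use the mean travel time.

10.8 m³/s

t̄ = (12.7 + 13.5 + 15.2) / 3 = 13.8 s
v_surface = L / t̄ = 21.3 / 13.8 = 1.543 m/s
v_mean = 0.88 × 1.543 = 1.358 m/s
Q = A × v_mean = 7.96 × 1.358 = 10.81 m³/s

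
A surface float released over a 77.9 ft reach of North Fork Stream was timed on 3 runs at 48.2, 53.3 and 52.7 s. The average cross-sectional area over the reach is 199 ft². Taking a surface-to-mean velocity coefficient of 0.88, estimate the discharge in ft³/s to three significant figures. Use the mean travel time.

t̄ = (48.2 + 53.3 + 52.7) / 3 = 51.4 s
v_surface = L / t̄ = 77.9 / 51.4 = 1.516 ft/s
v_mean = 0.88 × 1.516 = 1.334 ft/s
Q = A × v_mean = 199 × 1.334 = 265.4 ft³/s

265 ft³/s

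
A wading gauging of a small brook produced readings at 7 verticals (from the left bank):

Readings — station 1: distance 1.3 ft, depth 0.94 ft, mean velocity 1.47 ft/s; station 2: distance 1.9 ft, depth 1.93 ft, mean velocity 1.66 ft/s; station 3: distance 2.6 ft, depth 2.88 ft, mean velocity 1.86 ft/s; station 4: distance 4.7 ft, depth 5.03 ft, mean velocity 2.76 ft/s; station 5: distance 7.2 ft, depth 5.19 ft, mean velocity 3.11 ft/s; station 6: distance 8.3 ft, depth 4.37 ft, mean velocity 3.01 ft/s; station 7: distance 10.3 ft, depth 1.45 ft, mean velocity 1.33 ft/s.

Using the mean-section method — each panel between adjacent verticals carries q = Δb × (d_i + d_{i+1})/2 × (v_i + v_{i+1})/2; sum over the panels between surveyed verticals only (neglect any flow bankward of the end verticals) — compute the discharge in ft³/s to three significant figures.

89.7 ft³/s

Panel 1-2: Δb = 0.6 ft, d̄ = (0.94+1.93)/2 = 1.435, v̄ = (1.47+1.66)/2 = 1.565 → q = 0.6×1.435×1.565 = 1.347 ft³/s
Panel 2-3: Δb = 0.7 ft, d̄ = (1.93+2.88)/2 = 2.405, v̄ = (1.66+1.86)/2 = 1.76 → q = 0.7×2.405×1.76 = 2.963 ft³/s
Panel 3-4: Δb = 2.1 ft, d̄ = (2.88+5.03)/2 = 3.955, v̄ = (1.86+2.76)/2 = 2.31 → q = 2.1×3.955×2.31 = 19.19 ft³/s
Panel 4-5: Δb = 2.5 ft, d̄ = (5.03+5.19)/2 = 5.11, v̄ = (2.76+3.11)/2 = 2.935 → q = 2.5×5.11×2.935 = 37.49 ft³/s
Panel 5-6: Δb = 1.1 ft, d̄ = (5.19+4.37)/2 = 4.78, v̄ = (3.11+3.01)/2 = 3.06 → q = 1.1×4.78×3.06 = 16.09 ft³/s
Panel 6-7: Δb = 2 ft, d̄ = (4.37+1.45)/2 = 2.91, v̄ = (3.01+1.33)/2 = 2.17 → q = 2×2.91×2.17 = 12.63 ft³/s
Q = Σ q = 89.71 ft³/s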